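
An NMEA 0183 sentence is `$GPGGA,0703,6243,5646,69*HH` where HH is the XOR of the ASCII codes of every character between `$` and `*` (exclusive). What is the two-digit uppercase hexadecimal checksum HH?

5F

XOR the ASCII codes of the payload characters:
  'G' = 0x47 → acc = 0x47
  'P' = 0x50 → acc = 0x17
  'G' = 0x47 → acc = 0x50
  'G' = 0x47 → acc = 0x17
  'A' = 0x41 → acc = 0x56
  ',' = 0x2C → acc = 0x7A
  '0' = 0x30 → acc = 0x4A
  '7' = 0x37 → acc = 0x7D
  '0' = 0x30 → acc = 0x4D
  '3' = 0x33 → acc = 0x7E
  ',' = 0x2C → acc = 0x52
  '6' = 0x36 → acc = 0x64
  '2' = 0x32 → acc = 0x56
  '4' = 0x34 → acc = 0x62
  '3' = 0x33 → acc = 0x51
  ',' = 0x2C → acc = 0x7D
  '5' = 0x35 → acc = 0x48
  '6' = 0x36 → acc = 0x7E
  '4' = 0x34 → acc = 0x4A
  '6' = 0x36 → acc = 0x7C
  ',' = 0x2C → acc = 0x50
  '6' = 0x36 → acc = 0x66
  '9' = 0x39 → acc = 0x5F
Checksum = 0x5F.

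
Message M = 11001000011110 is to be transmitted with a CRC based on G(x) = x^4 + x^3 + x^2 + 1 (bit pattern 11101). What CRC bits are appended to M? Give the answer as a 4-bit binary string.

Append 4 zeros: 110010000111100000. Divide by 11101 (XOR where the leading bit is 1):
  pos 0: 11001 XOR 11101 = 00100
  pos 2: 10000 XOR 11101 = 01101
  pos 3: 11010 XOR 11101 = 00111
  pos 5: 11101 XOR 11101 = 00000
  pos 10: 11100 XOR 11101 = 00001
Remainder (last 4 bits) = 1000. This is the CRC / FCS.

1000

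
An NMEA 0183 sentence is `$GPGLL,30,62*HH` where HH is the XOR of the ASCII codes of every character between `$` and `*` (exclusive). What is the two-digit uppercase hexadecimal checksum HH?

XOR the ASCII codes of the payload characters:
  'G' = 0x47 → acc = 0x47
  'P' = 0x50 → acc = 0x17
  'G' = 0x47 → acc = 0x50
  'L' = 0x4C → acc = 0x1C
  'L' = 0x4C → acc = 0x50
  ',' = 0x2C → acc = 0x7C
  '3' = 0x33 → acc = 0x4F
  '0' = 0x30 → acc = 0x7F
  ',' = 0x2C → acc = 0x53
  '6' = 0x36 → acc = 0x65
  '2' = 0x32 → acc = 0x57
Checksum = 0x57.

57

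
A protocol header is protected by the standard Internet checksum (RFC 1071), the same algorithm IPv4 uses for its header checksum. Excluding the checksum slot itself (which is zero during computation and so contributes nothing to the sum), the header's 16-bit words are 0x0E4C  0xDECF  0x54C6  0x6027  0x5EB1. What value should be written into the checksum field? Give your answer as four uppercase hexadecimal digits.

One's-complement addition (fold any carry out of bit 15 back into bit 0):
  0x0E4C + 0xDECF = 0x0ED1B
  0xED1B + 0x54C6 = 0x141E1 → wrap carry → 0x41E2
  0x41E2 + 0x6027 = 0x0A209
  0xA209 + 0x5EB1 = 0x100BA → wrap carry → 0x00BB
One's-complement sum = 0x00BB.
Checksum = ~0x00BB & 0xFFFF = 0xFF44.

FF44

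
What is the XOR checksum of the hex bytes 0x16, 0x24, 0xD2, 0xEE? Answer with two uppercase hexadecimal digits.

0E

XOR the bytes together:
  start with 0x16
  0x16 ⊕ 0x24 = 0x32
  0x32 ⊕ 0xD2 = 0xE0
  0xE0 ⊕ 0xEE = 0x0E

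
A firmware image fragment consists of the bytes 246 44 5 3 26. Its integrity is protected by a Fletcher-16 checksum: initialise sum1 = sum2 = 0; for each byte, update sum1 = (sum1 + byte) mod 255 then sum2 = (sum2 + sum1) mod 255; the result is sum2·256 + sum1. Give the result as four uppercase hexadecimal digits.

Running sums (mod 255):
  after byte 0 (246): sum1=246, sum2=246
  after byte 1 (44): sum1=35, sum2=26
  after byte 2 (5): sum1=40, sum2=66
  after byte 3 (3): sum1=43, sum2=109
  after byte 4 (26): sum1=69, sum2=178
Checksum = sum2·256 + sum1 = 178·256 + 69 = 45637 = 0xB245.

B245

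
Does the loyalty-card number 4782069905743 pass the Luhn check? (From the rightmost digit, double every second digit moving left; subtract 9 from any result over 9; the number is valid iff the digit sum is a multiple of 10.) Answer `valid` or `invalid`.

invalid

From the right, keep odd positions and double even positions (subtract 9 from any doubled value over 9):
  doubled (positions 2,4,...): 8 1 9 3 4 5 → sum 30
  kept (positions 1,3,...): 3 7 0 9 0 8 4 → sum 31
Total = 61.
61 mod 10 = 1, so the number is invalid.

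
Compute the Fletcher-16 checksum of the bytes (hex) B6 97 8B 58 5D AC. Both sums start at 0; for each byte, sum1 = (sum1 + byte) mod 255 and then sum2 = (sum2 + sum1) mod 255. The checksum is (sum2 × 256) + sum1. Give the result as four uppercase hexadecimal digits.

Running sums (mod 255):
  after byte 0 (B6): sum1=182, sum2=182
  after byte 1 (97): sum1=78, sum2=5
  after byte 2 (8B): sum1=217, sum2=222
  after byte 3 (58): sum1=50, sum2=17
  after byte 4 (5D): sum1=143, sum2=160
  after byte 5 (AC): sum1=60, sum2=220
Checksum = sum2·256 + sum1 = 220·256 + 60 = 56380 = 0xDC3C.

DC3C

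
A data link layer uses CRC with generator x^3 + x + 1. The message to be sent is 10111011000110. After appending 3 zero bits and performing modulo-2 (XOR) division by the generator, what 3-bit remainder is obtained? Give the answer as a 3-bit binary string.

Append 3 zeros: 10111011000110000. Divide by 1011 (XOR where the leading bit is 1):
  pos 0: 1011 XOR 1011 = 0000
  pos 4: 1011 XOR 1011 = 0000
  pos 11: 1100 XOR 1011 = 0111
  pos 12: 1110 XOR 1011 = 0101
  pos 13: 1010 XOR 1011 = 0001
Remainder (last 3 bits) = 001. This is the CRC / FCS.

001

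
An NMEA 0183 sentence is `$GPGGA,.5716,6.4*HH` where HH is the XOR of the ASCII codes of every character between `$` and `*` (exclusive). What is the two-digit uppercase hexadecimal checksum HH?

XOR the ASCII codes of the payload characters:
  'G' = 0x47 → acc = 0x47
  'P' = 0x50 → acc = 0x17
  'G' = 0x47 → acc = 0x50
  'G' = 0x47 → acc = 0x17
  'A' = 0x41 → acc = 0x56
  ',' = 0x2C → acc = 0x7A
  '.' = 0x2E → acc = 0x54
  '5' = 0x35 → acc = 0x61
  '7' = 0x37 → acc = 0x56
  '1' = 0x31 → acc = 0x67
  '6' = 0x36 → acc = 0x51
  ',' = 0x2C → acc = 0x7D
  '6' = 0x36 → acc = 0x4B
  '.' = 0x2E → acc = 0x65
  '4' = 0x34 → acc = 0x51
Checksum = 0x51.

51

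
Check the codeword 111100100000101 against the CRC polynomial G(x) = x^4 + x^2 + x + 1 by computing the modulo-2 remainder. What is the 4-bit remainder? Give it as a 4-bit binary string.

Modulo-2 division of 111100100000101 by 10111:
  pos 0: 11110 XOR 10111 = 01001
  pos 1: 10010 XOR 10111 = 00101
  pos 3: 10110 XOR 10111 = 00001
  pos 7: 10000 XOR 10111 = 00111
  pos 9: 11110 XOR 10111 = 01001
  pos 10: 10011 XOR 10111 = 00100
Remainder = 0100 (nonzero — an error is detected).

0100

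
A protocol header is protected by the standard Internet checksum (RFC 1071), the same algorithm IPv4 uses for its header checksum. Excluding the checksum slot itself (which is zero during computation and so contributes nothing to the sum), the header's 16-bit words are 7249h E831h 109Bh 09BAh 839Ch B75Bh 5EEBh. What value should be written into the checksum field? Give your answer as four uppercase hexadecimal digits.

One's-complement addition (fold any carry out of bit 15 back into bit 0):
  0x7249 + 0xE831 = 0x15A7A → wrap carry → 0x5A7B
  0x5A7B + 0x109B = 0x06B16
  0x6B16 + 0x09BA = 0x074D0
  0x74D0 + 0x839C = 0x0F86C
  0xF86C + 0xB75B = 0x1AFC7 → wrap carry → 0xAFC8
  0xAFC8 + 0x5EEB = 0x10EB3 → wrap carry → 0x0EB4
One's-complement sum = 0x0EB4.
Checksum = ~0x0EB4 & 0xFFFF = 0xF14B.

F14B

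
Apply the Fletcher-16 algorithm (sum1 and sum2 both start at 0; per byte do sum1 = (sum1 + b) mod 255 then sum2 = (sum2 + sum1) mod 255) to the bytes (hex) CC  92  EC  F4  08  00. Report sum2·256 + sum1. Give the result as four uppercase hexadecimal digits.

4C49

Running sums (mod 255):
  after byte 0 (CC): sum1=204, sum2=204
  after byte 1 (92): sum1=95, sum2=44
  after byte 2 (EC): sum1=76, sum2=120
  after byte 3 (F4): sum1=65, sum2=185
  after byte 4 (08): sum1=73, sum2=3
  after byte 5 (00): sum1=73, sum2=76
Checksum = sum2·256 + sum1 = 76·256 + 73 = 19529 = 0x4C49.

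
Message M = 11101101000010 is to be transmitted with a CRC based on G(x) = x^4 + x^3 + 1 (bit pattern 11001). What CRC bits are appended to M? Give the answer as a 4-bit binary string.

0011

Append 4 zeros: 111011010000100000. Divide by 11001 (XOR where the leading bit is 1):
  pos 0: 11101 XOR 11001 = 00100
  pos 2: 10010 XOR 11001 = 01011
  pos 3: 10111 XOR 11001 = 01110
  pos 4: 11100 XOR 11001 = 00101
  pos 6: 10100 XOR 11001 = 01101
  pos 7: 11010 XOR 11001 = 00011
  pos 10: 11100 XOR 11001 = 00101
  pos 12: 10100 XOR 11001 = 01101
  pos 13: 11010 XOR 11001 = 00011
Remainder (last 4 bits) = 0011. This is the CRC / FCS.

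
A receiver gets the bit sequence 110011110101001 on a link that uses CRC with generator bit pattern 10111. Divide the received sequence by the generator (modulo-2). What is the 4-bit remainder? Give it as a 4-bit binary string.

0010

Modulo-2 division of 110011110101001 by 10111:
  pos 0: 11001 XOR 10111 = 01110
  pos 1: 11101 XOR 10111 = 01010
  pos 2: 10101 XOR 10111 = 00010
  pos 5: 10101 XOR 10111 = 00010
  pos 8: 10010 XOR 10111 = 00101
  pos 10: 10101 XOR 10111 = 00010
Remainder = 0010 (nonzero — an error is detected).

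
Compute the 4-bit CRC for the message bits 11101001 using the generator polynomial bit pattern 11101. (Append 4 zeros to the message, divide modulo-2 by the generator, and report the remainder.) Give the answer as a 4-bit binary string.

1101

Append 4 zeros: 111010010000. Divide by 11101 (XOR where the leading bit is 1):
  pos 0: 11101 XOR 11101 = 00000
  pos 7: 10000 XOR 11101 = 01101
Remainder (last 4 bits) = 1101. This is the CRC / FCS.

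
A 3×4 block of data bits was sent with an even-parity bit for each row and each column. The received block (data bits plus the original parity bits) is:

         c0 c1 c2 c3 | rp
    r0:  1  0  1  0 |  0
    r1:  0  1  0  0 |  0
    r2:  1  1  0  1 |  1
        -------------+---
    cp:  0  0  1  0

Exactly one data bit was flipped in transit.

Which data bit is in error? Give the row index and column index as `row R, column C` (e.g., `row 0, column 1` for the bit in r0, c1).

Recompute each row's even parity and compare to rp:
  r0: data parity 0, sent rp 0 → ok
  r1: data parity 1, sent rp 0 → mismatch
  r2: data parity 1, sent rp 1 → ok
Recompute each column's even parity and compare to cp:
  c0: data parity 0, sent cp 0 → ok
  c1: data parity 0, sent cp 0 → ok
  c2: data parity 1, sent cp 1 → ok
  c3: data parity 1, sent cp 0 → mismatch
Exactly one row (r1) and one column (c3) fail → the flipped bit is at their intersection.

row 1, column 3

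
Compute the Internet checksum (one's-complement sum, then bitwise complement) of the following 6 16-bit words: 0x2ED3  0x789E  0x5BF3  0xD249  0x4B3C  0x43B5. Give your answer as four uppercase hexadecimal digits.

9B5F

One's-complement addition (fold any carry out of bit 15 back into bit 0):
  0x2ED3 + 0x789E = 0x0A771
  0xA771 + 0x5BF3 = 0x10364 → wrap carry → 0x0365
  0x0365 + 0xD249 = 0x0D5AE
  0xD5AE + 0x4B3C = 0x120EA → wrap carry → 0x20EB
  0x20EB + 0x43B5 = 0x064A0
One's-complement sum = 0x64A0.
Checksum = ~0x64A0 & 0xFFFF = 0x9B5F.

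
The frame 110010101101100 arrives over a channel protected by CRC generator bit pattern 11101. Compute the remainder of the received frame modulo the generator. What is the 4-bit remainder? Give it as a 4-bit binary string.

0000

Modulo-2 division of 110010101101100 by 11101:
  pos 0: 11001 XOR 11101 = 00100
  pos 2: 10001 XOR 11101 = 01100
  pos 3: 11000 XOR 11101 = 00101
  pos 5: 10111 XOR 11101 = 01010
  pos 6: 10100 XOR 11101 = 01001
  pos 7: 10011 XOR 11101 = 01110
  pos 8: 11101 XOR 11101 = 00000
Remainder = 0000 (zero — the frame passes the CRC check).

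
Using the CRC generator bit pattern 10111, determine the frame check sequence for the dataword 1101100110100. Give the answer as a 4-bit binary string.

1110

Append 4 zeros: 11011001101000000. Divide by 10111 (XOR where the leading bit is 1):
  pos 0: 11011 XOR 10111 = 01100
  pos 1: 11000 XOR 10111 = 01111
  pos 2: 11110 XOR 10111 = 01001
  pos 3: 10011 XOR 10111 = 00100
  pos 5: 10010 XOR 10111 = 00101
  pos 7: 10110 XOR 10111 = 00001
  pos 11: 10000 XOR 10111 = 00111
Remainder (last 4 bits) = 1110. This is the CRC / FCS.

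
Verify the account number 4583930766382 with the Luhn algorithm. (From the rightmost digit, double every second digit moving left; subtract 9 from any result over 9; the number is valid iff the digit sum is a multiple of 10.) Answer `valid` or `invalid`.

From the right, keep odd positions and double even positions (subtract 9 from any doubled value over 9):
  doubled (positions 2,4,...): 7 3 5 6 6 1 → sum 28
  kept (positions 1,3,...): 2 3 6 0 9 8 4 → sum 32
Total = 60.
60 mod 10 = 0, so the number is valid.

valid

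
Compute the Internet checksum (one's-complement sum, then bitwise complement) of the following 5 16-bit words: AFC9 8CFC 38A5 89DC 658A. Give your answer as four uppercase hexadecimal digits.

9B2D

One's-complement addition (fold any carry out of bit 15 back into bit 0):
  0xAFC9 + 0x8CFC = 0x13CC5 → wrap carry → 0x3CC6
  0x3CC6 + 0x38A5 = 0x0756B
  0x756B + 0x89DC = 0x0FF47
  0xFF47 + 0x658A = 0x164D1 → wrap carry → 0x64D2
One's-complement sum = 0x64D2.
Checksum = ~0x64D2 & 0xFFFF = 0x9B2D.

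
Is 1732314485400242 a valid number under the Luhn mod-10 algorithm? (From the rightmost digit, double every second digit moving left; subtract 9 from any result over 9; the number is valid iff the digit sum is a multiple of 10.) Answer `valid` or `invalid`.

invalid

From the right, keep odd positions and double even positions (subtract 9 from any doubled value over 9):
  doubled (positions 2,4,...): 8 0 8 7 8 6 6 2 → sum 45
  kept (positions 1,3,...): 2 2 0 5 4 1 2 7 → sum 23
Total = 68.
68 mod 10 = 8, so the number is invalid.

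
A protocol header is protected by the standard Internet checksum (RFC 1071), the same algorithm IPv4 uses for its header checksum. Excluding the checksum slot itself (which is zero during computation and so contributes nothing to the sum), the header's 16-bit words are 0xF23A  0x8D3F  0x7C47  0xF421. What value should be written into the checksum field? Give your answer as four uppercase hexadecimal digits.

One's-complement addition (fold any carry out of bit 15 back into bit 0):
  0xF23A + 0x8D3F = 0x17F79 → wrap carry → 0x7F7A
  0x7F7A + 0x7C47 = 0x0FBC1
  0xFBC1 + 0xF421 = 0x1EFE2 → wrap carry → 0xEFE3
One's-complement sum = 0xEFE3.
Checksum = ~0xEFE3 & 0xFFFF = 0x101C.

101C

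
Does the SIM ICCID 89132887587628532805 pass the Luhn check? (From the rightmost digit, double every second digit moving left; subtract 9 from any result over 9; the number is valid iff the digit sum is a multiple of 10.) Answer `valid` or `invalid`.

From the right, keep odd positions and double even positions (subtract 9 from any doubled value over 9):
  doubled (positions 2,4,...): 0 4 1 4 5 1 7 4 2 7 → sum 35
  kept (positions 1,3,...): 5 8 3 8 6 8 7 8 3 9 → sum 65
Total = 100.
100 mod 10 = 0, so the number is valid.

valid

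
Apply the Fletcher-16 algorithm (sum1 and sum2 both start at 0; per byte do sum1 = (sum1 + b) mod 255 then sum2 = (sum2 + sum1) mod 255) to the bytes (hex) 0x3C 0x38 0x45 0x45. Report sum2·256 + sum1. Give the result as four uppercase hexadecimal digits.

Running sums (mod 255):
  after byte 0 (0x3C): sum1=60, sum2=60
  after byte 1 (0x38): sum1=116, sum2=176
  after byte 2 (0x45): sum1=185, sum2=106
  after byte 3 (0x45): sum1=254, sum2=105
Checksum = sum2·256 + sum1 = 105·256 + 254 = 27134 = 0x69FE.

69FE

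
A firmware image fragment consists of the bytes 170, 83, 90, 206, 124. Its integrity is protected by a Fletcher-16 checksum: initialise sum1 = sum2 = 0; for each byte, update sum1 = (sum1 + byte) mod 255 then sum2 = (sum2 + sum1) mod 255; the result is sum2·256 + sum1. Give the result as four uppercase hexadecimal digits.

CBA3

Running sums (mod 255):
  after byte 0 (170): sum1=170, sum2=170
  after byte 1 (83): sum1=253, sum2=168
  after byte 2 (90): sum1=88, sum2=1
  after byte 3 (206): sum1=39, sum2=40
  after byte 4 (124): sum1=163, sum2=203
Checksum = sum2·256 + sum1 = 203·256 + 163 = 52131 = 0xCBA3.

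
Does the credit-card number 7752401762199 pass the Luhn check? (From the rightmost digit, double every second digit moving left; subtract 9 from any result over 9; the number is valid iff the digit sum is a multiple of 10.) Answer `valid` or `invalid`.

From the right, keep odd positions and double even positions (subtract 9 from any doubled value over 9):
  doubled (positions 2,4,...): 9 4 5 0 4 5 → sum 27
  kept (positions 1,3,...): 9 1 6 1 4 5 7 → sum 33
Total = 60.
60 mod 10 = 0, so the number is valid.

valid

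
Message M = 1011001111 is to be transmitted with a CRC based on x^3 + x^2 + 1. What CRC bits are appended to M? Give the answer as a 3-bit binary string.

Append 3 zeros: 1011001111000. Divide by 1101 (XOR where the leading bit is 1):
  pos 0: 1011 XOR 1101 = 0110
  pos 1: 1100 XOR 1101 = 0001
  pos 4: 1011 XOR 1101 = 0110
  pos 5: 1101 XOR 1101 = 0000
  pos 9: 1000 XOR 1101 = 0101
Remainder (last 3 bits) = 101. This is the CRC / FCS.

101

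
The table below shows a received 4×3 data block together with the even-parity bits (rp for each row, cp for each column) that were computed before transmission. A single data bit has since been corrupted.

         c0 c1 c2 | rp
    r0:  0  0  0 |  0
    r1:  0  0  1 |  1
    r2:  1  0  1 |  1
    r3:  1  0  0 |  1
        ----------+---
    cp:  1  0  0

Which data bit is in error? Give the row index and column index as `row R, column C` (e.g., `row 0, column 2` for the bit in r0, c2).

Recompute each row's even parity and compare to rp:
  r0: data parity 0, sent rp 0 → ok
  r1: data parity 1, sent rp 1 → ok
  r2: data parity 0, sent rp 1 → mismatch
  r3: data parity 1, sent rp 1 → ok
Recompute each column's even parity and compare to cp:
  c0: data parity 0, sent cp 1 → mismatch
  c1: data parity 0, sent cp 0 → ok
  c2: data parity 0, sent cp 0 → ok
Exactly one row (r2) and one column (c0) fail → the flipped bit is at their intersection.

row 2, column 0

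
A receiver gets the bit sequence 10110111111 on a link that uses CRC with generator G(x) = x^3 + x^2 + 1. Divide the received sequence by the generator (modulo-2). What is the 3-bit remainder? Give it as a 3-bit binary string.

000

Modulo-2 division of 10110111111 by 1101:
  pos 0: 1011 XOR 1101 = 0110
  pos 1: 1100 XOR 1101 = 0001
  pos 4: 1111 XOR 1101 = 0010
  pos 6: 1011 XOR 1101 = 0110
  pos 7: 1101 XOR 1101 = 0000
Remainder = 000 (zero — the frame passes the CRC check).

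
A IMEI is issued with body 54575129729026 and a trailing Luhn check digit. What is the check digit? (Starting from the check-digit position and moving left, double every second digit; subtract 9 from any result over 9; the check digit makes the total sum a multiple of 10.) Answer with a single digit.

4

Partial digits right→left: 6 2 0 9 2 7 9 2 1 5 7 5 4 5
Double every second digit counting from the check-digit position (so the 1st, 3rd, 5th, ... of the partial from the right).
  doubled (with −9 where >9): 3 0 4 9 2 5 8 → sum 31
  kept as-is: 2 9 7 2 5 5 5 → sum 35
Total = 31 + 35 = 66.
Check digit = (10 − (66 mod 10)) mod 10 = 4.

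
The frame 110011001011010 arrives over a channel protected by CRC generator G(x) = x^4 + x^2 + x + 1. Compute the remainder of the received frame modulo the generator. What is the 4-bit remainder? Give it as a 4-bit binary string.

Modulo-2 division of 110011001011010 by 10111:
  pos 0: 11001 XOR 10111 = 01110
  pos 1: 11101 XOR 10111 = 01010
  pos 2: 10100 XOR 10111 = 00011
  pos 5: 11010 XOR 10111 = 01101
  pos 6: 11011 XOR 10111 = 01100
  pos 7: 11001 XOR 10111 = 01110
  pos 8: 11100 XOR 10111 = 01011
  pos 9: 10111 XOR 10111 = 00000
Remainder = 0000 (zero — the frame passes the CRC check).

0000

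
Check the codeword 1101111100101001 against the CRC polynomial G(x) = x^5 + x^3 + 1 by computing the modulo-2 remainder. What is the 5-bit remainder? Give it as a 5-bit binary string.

Modulo-2 division of 1101111100101001 by 101001:
  pos 0: 110111 XOR 101001 = 011110
  pos 1: 111101 XOR 101001 = 010100
  pos 2: 101001 XOR 101001 = 000000
  pos 10: 101001 XOR 101001 = 000000
Remainder = 00000 (zero — the frame passes the CRC check).

00000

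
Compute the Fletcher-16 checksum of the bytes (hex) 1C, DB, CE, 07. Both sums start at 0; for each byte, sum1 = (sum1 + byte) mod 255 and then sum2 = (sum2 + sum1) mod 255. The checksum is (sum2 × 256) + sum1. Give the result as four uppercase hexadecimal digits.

A8CD

Running sums (mod 255):
  after byte 0 (1C): sum1=28, sum2=28
  after byte 1 (DB): sum1=247, sum2=20
  after byte 2 (CE): sum1=198, sum2=218
  after byte 3 (07): sum1=205, sum2=168
Checksum = sum2·256 + sum1 = 168·256 + 205 = 43213 = 0xA8CD.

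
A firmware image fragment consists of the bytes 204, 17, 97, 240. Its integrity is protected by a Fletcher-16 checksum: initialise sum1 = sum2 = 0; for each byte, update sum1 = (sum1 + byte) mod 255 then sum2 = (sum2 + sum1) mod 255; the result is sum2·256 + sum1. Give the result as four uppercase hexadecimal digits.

1A30

Running sums (mod 255):
  after byte 0 (204): sum1=204, sum2=204
  after byte 1 (17): sum1=221, sum2=170
  after byte 2 (97): sum1=63, sum2=233
  after byte 3 (240): sum1=48, sum2=26
Checksum = sum2·256 + sum1 = 26·256 + 48 = 6704 = 0x1A30.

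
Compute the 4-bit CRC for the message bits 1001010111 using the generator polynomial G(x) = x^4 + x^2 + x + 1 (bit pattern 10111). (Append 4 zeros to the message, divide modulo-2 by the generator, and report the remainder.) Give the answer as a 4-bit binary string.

Append 4 zeros: 10010101110000. Divide by 10111 (XOR where the leading bit is 1):
  pos 0: 10010 XOR 10111 = 00101
  pos 2: 10110 XOR 10111 = 00001
  pos 6: 11110 XOR 10111 = 01001
  pos 7: 10010 XOR 10111 = 00101
  pos 9: 10100 XOR 10111 = 00011
Remainder (last 4 bits) = 0011. This is the CRC / FCS.

0011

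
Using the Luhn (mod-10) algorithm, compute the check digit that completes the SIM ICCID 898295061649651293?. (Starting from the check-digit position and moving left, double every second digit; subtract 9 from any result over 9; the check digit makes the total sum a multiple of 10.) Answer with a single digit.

Partial digits right→left: 3 9 2 1 5 6 9 4 6 1 6 0 5 9 2 8 9 8
Double every second digit counting from the check-digit position (so the 1st, 3rd, 5th, ... of the partial from the right).
  doubled (with −9 where >9): 6 4 1 9 3 3 1 4 9 → sum 40
  kept as-is: 9 1 6 4 1 0 9 8 8 → sum 46
Total = 40 + 46 = 86.
Check digit = (10 − (86 mod 10)) mod 10 = 4.

4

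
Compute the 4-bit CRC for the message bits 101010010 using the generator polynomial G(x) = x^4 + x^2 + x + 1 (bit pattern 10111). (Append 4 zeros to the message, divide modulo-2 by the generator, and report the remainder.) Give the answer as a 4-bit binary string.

Append 4 zeros: 1010100100000. Divide by 10111 (XOR where the leading bit is 1):
  pos 0: 10101 XOR 10111 = 00010
  pos 3: 10001 XOR 10111 = 00110
  pos 5: 11000 XOR 10111 = 01111
  pos 6: 11110 XOR 10111 = 01001
  pos 7: 10010 XOR 10111 = 00101
Remainder (last 4 bits) = 1010. This is the CRC / FCS.

1010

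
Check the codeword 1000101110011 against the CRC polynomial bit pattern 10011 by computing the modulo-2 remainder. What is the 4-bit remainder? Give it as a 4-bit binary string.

0000

Modulo-2 division of 1000101110011 by 10011:
  pos 0: 10001 XOR 10011 = 00010
  pos 3: 10011 XOR 10011 = 00000
  pos 8: 10011 XOR 10011 = 00000
Remainder = 0000 (zero — the frame passes the CRC check).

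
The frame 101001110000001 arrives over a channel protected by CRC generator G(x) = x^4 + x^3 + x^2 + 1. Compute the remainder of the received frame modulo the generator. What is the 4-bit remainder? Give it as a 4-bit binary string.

Modulo-2 division of 101001110000001 by 11101:
  pos 0: 10100 XOR 11101 = 01001
  pos 1: 10011 XOR 11101 = 01110
  pos 2: 11101 XOR 11101 = 00000
  pos 7: 10000 XOR 11101 = 01101
  pos 8: 11010 XOR 11101 = 00111
  pos 10: 11101 XOR 11101 = 00000
Remainder = 0000 (zero — the frame passes the CRC check).

0000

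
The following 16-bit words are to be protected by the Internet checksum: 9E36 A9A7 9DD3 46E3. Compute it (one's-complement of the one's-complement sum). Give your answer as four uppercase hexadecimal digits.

One's-complement addition (fold any carry out of bit 15 back into bit 0):
  0x9E36 + 0xA9A7 = 0x147DD → wrap carry → 0x47DE
  0x47DE + 0x9DD3 = 0x0E5B1
  0xE5B1 + 0x46E3 = 0x12C94 → wrap carry → 0x2C95
One's-complement sum = 0x2C95.
Checksum = ~0x2C95 & 0xFFFF = 0xD36A.

D36A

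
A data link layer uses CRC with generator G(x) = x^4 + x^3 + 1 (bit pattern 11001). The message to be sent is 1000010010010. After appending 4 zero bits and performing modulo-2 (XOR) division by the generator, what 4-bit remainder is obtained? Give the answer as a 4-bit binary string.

1010

Append 4 zeros: 10000100100100000. Divide by 11001 (XOR where the leading bit is 1):
  pos 0: 10000 XOR 11001 = 01001
  pos 1: 10011 XOR 11001 = 01010
  pos 2: 10100 XOR 11001 = 01101
  pos 3: 11010 XOR 11001 = 00011
  pos 6: 11100 XOR 11001 = 00101
  pos 8: 10110 XOR 11001 = 01111
  pos 9: 11110 XOR 11001 = 00111
  pos 11: 11100 XOR 11001 = 00101
Remainder (last 4 bits) = 1010. This is the CRC / FCS.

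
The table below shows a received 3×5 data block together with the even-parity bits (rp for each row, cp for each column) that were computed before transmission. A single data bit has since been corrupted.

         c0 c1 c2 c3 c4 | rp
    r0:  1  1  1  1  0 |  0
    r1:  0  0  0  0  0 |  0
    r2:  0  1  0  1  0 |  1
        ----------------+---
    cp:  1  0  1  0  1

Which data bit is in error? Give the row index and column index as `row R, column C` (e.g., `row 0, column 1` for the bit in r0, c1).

Recompute each row's even parity and compare to rp:
  r0: data parity 0, sent rp 0 → ok
  r1: data parity 0, sent rp 0 → ok
  r2: data parity 0, sent rp 1 → mismatch
Recompute each column's even parity and compare to cp:
  c0: data parity 1, sent cp 1 → ok
  c1: data parity 0, sent cp 0 → ok
  c2: data parity 1, sent cp 1 → ok
  c3: data parity 0, sent cp 0 → ok
  c4: data parity 0, sent cp 1 → mismatch
Exactly one row (r2) and one column (c4) fail → the flipped bit is at their intersection.

row 2, column 4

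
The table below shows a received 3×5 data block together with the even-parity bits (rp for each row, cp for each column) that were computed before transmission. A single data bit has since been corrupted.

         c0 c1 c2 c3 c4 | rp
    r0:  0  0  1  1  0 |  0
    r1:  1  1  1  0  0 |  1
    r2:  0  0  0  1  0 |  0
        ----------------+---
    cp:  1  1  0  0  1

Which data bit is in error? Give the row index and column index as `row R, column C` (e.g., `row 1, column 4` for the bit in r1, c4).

row 2, column 4

Recompute each row's even parity and compare to rp:
  r0: data parity 0, sent rp 0 → ok
  r1: data parity 1, sent rp 1 → ok
  r2: data parity 1, sent rp 0 → mismatch
Recompute each column's even parity and compare to cp:
  c0: data parity 1, sent cp 1 → ok
  c1: data parity 1, sent cp 1 → ok
  c2: data parity 0, sent cp 0 → ok
  c3: data parity 0, sent cp 0 → ok
  c4: data parity 0, sent cp 1 → mismatch
Exactly one row (r2) and one column (c4) fail → the flipped bit is at their intersection.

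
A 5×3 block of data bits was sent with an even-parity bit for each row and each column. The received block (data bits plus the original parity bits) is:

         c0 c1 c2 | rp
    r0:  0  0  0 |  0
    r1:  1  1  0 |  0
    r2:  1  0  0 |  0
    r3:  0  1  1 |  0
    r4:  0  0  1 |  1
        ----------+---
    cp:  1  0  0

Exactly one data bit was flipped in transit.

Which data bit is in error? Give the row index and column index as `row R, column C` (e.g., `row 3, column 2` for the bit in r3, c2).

row 2, column 0

Recompute each row's even parity and compare to rp:
  r0: data parity 0, sent rp 0 → ok
  r1: data parity 0, sent rp 0 → ok
  r2: data parity 1, sent rp 0 → mismatch
  r3: data parity 0, sent rp 0 → ok
  r4: data parity 1, sent rp 1 → ok
Recompute each column's even parity and compare to cp:
  c0: data parity 0, sent cp 1 → mismatch
  c1: data parity 0, sent cp 0 → ok
  c2: data parity 0, sent cp 0 → ok
Exactly one row (r2) and one column (c0) fail → the flipped bit is at their intersection.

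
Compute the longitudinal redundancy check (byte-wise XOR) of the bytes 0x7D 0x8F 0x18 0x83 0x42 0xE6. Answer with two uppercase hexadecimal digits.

CD

XOR the bytes together:
  start with 0x7D
  0x7D ⊕ 0x8F = 0xF2
  0xF2 ⊕ 0x18 = 0xEA
  0xEA ⊕ 0x83 = 0x69
  0x69 ⊕ 0x42 = 0x2B
  0x2B ⊕ 0xE6 = 0xCD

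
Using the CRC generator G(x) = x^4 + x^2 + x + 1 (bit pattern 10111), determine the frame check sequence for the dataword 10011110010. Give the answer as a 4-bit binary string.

Append 4 zeros: 100111100100000. Divide by 10111 (XOR where the leading bit is 1):
  pos 0: 10011 XOR 10111 = 00100
  pos 2: 10011 XOR 10111 = 00100
  pos 4: 10000 XOR 10111 = 00111
  pos 6: 11110 XOR 10111 = 01001
  pos 7: 10010 XOR 10111 = 00101
  pos 9: 10100 XOR 10111 = 00011
Remainder (last 4 bits) = 0110. This is the CRC / FCS.

0110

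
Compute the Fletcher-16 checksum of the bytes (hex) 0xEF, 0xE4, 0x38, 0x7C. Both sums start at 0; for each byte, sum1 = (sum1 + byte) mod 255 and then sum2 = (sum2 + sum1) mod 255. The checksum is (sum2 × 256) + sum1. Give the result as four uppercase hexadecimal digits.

Running sums (mod 255):
  after byte 0 (0xEF): sum1=239, sum2=239
  after byte 1 (0xE4): sum1=212, sum2=196
  after byte 2 (0x38): sum1=13, sum2=209
  after byte 3 (0x7C): sum1=137, sum2=91
Checksum = sum2·256 + sum1 = 91·256 + 137 = 23433 = 0x5B89.

5B89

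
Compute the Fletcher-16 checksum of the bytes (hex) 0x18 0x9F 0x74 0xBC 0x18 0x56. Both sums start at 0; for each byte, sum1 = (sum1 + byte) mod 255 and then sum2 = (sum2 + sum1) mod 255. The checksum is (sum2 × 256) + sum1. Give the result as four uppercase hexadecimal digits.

Running sums (mod 255):
  after byte 0 (0x18): sum1=24, sum2=24
  after byte 1 (0x9F): sum1=183, sum2=207
  after byte 2 (0x74): sum1=44, sum2=251
  after byte 3 (0xBC): sum1=232, sum2=228
  after byte 4 (0x18): sum1=1, sum2=229
  after byte 5 (0x56): sum1=87, sum2=61
Checksum = sum2·256 + sum1 = 61·256 + 87 = 15703 = 0x3D57.

3D57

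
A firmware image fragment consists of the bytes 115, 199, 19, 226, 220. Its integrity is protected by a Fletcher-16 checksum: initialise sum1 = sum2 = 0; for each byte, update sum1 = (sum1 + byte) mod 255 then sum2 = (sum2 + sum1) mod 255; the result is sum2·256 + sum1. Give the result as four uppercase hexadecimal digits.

3C0E

Running sums (mod 255):
  after byte 0 (115): sum1=115, sum2=115
  after byte 1 (199): sum1=59, sum2=174
  after byte 2 (19): sum1=78, sum2=252
  after byte 3 (226): sum1=49, sum2=46
  after byte 4 (220): sum1=14, sum2=60
Checksum = sum2·256 + sum1 = 60·256 + 14 = 15374 = 0x3C0E.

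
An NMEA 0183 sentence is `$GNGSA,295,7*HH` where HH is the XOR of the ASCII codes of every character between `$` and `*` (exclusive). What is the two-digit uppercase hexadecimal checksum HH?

55

XOR the ASCII codes of the payload characters:
  'G' = 0x47 → acc = 0x47
  'N' = 0x4E → acc = 0x09
  'G' = 0x47 → acc = 0x4E
  'S' = 0x53 → acc = 0x1D
  'A' = 0x41 → acc = 0x5C
  ',' = 0x2C → acc = 0x70
  '2' = 0x32 → acc = 0x42
  '9' = 0x39 → acc = 0x7B
  '5' = 0x35 → acc = 0x4E
  ',' = 0x2C → acc = 0x62
  '7' = 0x37 → acc = 0x55
Checksum = 0x55.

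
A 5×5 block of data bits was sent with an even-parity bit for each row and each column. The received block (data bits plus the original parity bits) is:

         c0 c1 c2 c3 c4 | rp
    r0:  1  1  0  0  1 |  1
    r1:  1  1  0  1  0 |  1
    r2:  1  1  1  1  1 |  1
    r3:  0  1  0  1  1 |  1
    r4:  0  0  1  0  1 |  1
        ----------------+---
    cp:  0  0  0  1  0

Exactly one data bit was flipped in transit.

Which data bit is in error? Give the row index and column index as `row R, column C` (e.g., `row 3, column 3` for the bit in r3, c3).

row 4, column 0

Recompute each row's even parity and compare to rp:
  r0: data parity 1, sent rp 1 → ok
  r1: data parity 1, sent rp 1 → ok
  r2: data parity 1, sent rp 1 → ok
  r3: data parity 1, sent rp 1 → ok
  r4: data parity 0, sent rp 1 → mismatch
Recompute each column's even parity and compare to cp:
  c0: data parity 1, sent cp 0 → mismatch
  c1: data parity 0, sent cp 0 → ok
  c2: data parity 0, sent cp 0 → ok
  c3: data parity 1, sent cp 1 → ok
  c4: data parity 0, sent cp 0 → ok
Exactly one row (r4) and one column (c0) fail → the flipped bit is at their intersection.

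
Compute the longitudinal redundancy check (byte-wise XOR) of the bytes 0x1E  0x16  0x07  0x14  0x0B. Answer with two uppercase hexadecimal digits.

XOR the bytes together:
  start with 0x1E
  0x1E ⊕ 0x16 = 0x08
  0x08 ⊕ 0x07 = 0x0F
  0x0F ⊕ 0x14 = 0x1B
  0x1B ⊕ 0x0B = 0x10

10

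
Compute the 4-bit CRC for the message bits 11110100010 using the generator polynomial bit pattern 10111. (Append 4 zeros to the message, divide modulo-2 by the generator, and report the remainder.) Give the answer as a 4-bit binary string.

Append 4 zeros: 111101000100000. Divide by 10111 (XOR where the leading bit is 1):
  pos 0: 11110 XOR 10111 = 01001
  pos 1: 10011 XOR 10111 = 00100
  pos 3: 10000 XOR 10111 = 00111
  pos 5: 11101 XOR 10111 = 01010
  pos 6: 10100 XOR 10111 = 00011
  pos 9: 11000 XOR 10111 = 01111
  pos 10: 11110 XOR 10111 = 01001
Remainder (last 4 bits) = 1001. This is the CRC / FCS.

1001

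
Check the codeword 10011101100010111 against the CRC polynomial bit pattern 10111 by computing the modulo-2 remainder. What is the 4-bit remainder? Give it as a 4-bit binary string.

0000

Modulo-2 division of 10011101100010111 by 10111:
  pos 0: 10011 XOR 10111 = 00100
  pos 2: 10010 XOR 10111 = 00101
  pos 4: 10111 XOR 10111 = 00000
  pos 12: 10111 XOR 10111 = 00000
Remainder = 0000 (zero — the frame passes the CRC check).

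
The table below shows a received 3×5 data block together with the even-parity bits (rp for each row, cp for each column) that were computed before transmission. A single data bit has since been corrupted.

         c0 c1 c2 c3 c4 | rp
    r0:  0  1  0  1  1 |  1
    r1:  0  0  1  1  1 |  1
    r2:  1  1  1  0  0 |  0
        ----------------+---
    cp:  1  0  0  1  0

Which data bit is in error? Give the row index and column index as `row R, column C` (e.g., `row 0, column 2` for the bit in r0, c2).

Recompute each row's even parity and compare to rp:
  r0: data parity 1, sent rp 1 → ok
  r1: data parity 1, sent rp 1 → ok
  r2: data parity 1, sent rp 0 → mismatch
Recompute each column's even parity and compare to cp:
  c0: data parity 1, sent cp 1 → ok
  c1: data parity 0, sent cp 0 → ok
  c2: data parity 0, sent cp 0 → ok
  c3: data parity 0, sent cp 1 → mismatch
  c4: data parity 0, sent cp 0 → ok
Exactly one row (r2) and one column (c3) fail → the flipped bit is at their intersection.

row 2, column 3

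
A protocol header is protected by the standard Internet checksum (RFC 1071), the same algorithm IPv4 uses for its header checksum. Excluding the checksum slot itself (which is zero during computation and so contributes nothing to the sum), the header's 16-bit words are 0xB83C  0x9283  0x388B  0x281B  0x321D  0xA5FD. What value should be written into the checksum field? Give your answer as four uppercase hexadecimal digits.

One's-complement addition (fold any carry out of bit 15 back into bit 0):
  0xB83C + 0x9283 = 0x14ABF → wrap carry → 0x4AC0
  0x4AC0 + 0x388B = 0x0834B
  0x834B + 0x281B = 0x0AB66
  0xAB66 + 0x321D = 0x0DD83
  0xDD83 + 0xA5FD = 0x18380 → wrap carry → 0x8381
One's-complement sum = 0x8381.
Checksum = ~0x8381 & 0xFFFF = 0x7C7E.

7C7E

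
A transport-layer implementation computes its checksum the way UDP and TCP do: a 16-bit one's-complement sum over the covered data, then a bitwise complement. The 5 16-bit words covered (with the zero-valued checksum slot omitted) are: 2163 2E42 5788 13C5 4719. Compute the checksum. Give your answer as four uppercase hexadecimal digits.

FDF3

One's-complement addition (fold any carry out of bit 15 back into bit 0):
  0x2163 + 0x2E42 = 0x04FA5
  0x4FA5 + 0x5788 = 0x0A72D
  0xA72D + 0x13C5 = 0x0BAF2
  0xBAF2 + 0x4719 = 0x1020B → wrap carry → 0x020C
One's-complement sum = 0x020C.
Checksum = ~0x020C & 0xFFFF = 0xFDF3.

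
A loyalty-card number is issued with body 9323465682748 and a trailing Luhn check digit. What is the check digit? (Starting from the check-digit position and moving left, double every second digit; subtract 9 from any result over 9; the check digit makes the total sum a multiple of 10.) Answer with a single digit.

Partial digits right→left: 8 4 7 2 8 6 5 6 4 3 2 3 9
Double every second digit counting from the check-digit position (so the 1st, 3rd, 5th, ... of the partial from the right).
  doubled (with −9 where >9): 7 5 7 1 8 4 9 → sum 41
  kept as-is: 4 2 6 6 3 3 → sum 24
Total = 41 + 24 = 65.
Check digit = (10 − (65 mod 10)) mod 10 = 5.

5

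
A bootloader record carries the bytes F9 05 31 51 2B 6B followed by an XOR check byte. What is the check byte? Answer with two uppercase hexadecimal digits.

XOR the bytes together:
  start with 0xF9
  0xF9 ⊕ 0x05 = 0xFC
  0xFC ⊕ 0x31 = 0xCD
  0xCD ⊕ 0x51 = 0x9C
  0x9C ⊕ 0x2B = 0xB7
  0xB7 ⊕ 0x6B = 0xDC

DC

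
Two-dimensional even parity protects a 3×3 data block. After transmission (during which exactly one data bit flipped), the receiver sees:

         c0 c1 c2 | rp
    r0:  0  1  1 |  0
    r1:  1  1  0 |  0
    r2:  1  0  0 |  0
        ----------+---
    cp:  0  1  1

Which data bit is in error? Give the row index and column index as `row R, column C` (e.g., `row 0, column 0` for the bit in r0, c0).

Recompute each row's even parity and compare to rp:
  r0: data parity 0, sent rp 0 → ok
  r1: data parity 0, sent rp 0 → ok
  r2: data parity 1, sent rp 0 → mismatch
Recompute each column's even parity and compare to cp:
  c0: data parity 0, sent cp 0 → ok
  c1: data parity 0, sent cp 1 → mismatch
  c2: data parity 1, sent cp 1 → ok
Exactly one row (r2) and one column (c1) fail → the flipped bit is at their intersection.

row 2, column 1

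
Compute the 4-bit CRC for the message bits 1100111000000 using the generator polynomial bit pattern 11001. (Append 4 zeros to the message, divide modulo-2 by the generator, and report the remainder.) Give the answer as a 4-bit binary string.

0111

Append 4 zeros: 11001110000000000. Divide by 11001 (XOR where the leading bit is 1):
  pos 0: 11001 XOR 11001 = 00000
  pos 5: 11000 XOR 11001 = 00001
  pos 9: 10000 XOR 11001 = 01001
  pos 10: 10010 XOR 11001 = 01011
  pos 11: 10110 XOR 11001 = 01111
  pos 12: 11110 XOR 11001 = 00111
Remainder (last 4 bits) = 0111. This is the CRC / FCS.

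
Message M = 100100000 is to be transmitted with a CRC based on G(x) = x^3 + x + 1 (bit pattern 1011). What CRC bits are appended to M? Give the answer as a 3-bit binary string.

Append 3 zeros: 100100000000. Divide by 1011 (XOR where the leading bit is 1):
  pos 0: 1001 XOR 1011 = 0010
  pos 2: 1000 XOR 1011 = 0011
  pos 4: 1100 XOR 1011 = 0111
  pos 5: 1110 XOR 1011 = 0101
  pos 6: 1010 XOR 1011 = 0001
Remainder (last 3 bits) = 100. This is the CRC / FCS.

100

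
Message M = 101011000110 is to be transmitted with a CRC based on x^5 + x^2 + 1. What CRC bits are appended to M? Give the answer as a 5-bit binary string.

10001

Append 5 zeros: 10101100011000000. Divide by 100101 (XOR where the leading bit is 1):
  pos 0: 101011 XOR 100101 = 001110
  pos 2: 111000 XOR 100101 = 011101
  pos 3: 111010 XOR 100101 = 011111
  pos 4: 111111 XOR 100101 = 011010
  pos 5: 110101 XOR 100101 = 010000
  pos 6: 100000 XOR 100101 = 000101
  pos 9: 101000 XOR 100101 = 001101
  pos 11: 110100 XOR 100101 = 010001
Remainder (last 5 bits) = 10001. This is the CRC / FCS.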